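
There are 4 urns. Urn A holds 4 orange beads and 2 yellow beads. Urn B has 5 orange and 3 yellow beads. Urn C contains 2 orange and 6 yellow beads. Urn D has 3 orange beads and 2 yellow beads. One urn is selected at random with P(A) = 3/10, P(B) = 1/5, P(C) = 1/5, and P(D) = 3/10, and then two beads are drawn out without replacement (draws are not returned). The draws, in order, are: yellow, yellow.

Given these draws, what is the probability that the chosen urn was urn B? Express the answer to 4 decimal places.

Under each hypothesis, the probability of the observed sequence is: P(data | urn A) = (2/6)(1/5) = 1/15; P(data | urn B) = (3/8)(2/7) = 3/28; P(data | urn C) = (6/8)(5/7) = 15/28; P(data | urn D) = (2/5)(1/4) = 1/10.
Multiplying each by its prior: 3/10 · 1/15 = 1/50, 1/5 · 3/28 = 3/140, 1/5 · 15/28 = 3/28, 3/10 · 1/10 = 3/100; with total 5/28.
Therefore the posterior P(urn B | data) = (3/140) / (5/28) = 3/25.

0.1200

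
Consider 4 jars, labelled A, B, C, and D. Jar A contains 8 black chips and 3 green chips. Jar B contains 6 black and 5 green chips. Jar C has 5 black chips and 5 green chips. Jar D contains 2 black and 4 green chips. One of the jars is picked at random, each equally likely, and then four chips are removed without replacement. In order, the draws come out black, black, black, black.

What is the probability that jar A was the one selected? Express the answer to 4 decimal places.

Compute the likelihood of the observed sequence for each case: P(data | jar A) = (8/11)(7/10)(6/9)(5/8) = 7/33; P(data | jar B) = (6/11)(5/10)(4/9)(3/8) = 1/22; P(data | jar C) = (5/10)(4/9)(3/8)(2/7) = 1/42; P(data | jar D) = (2/6)(1/5)(0/4) = 0.
Multiplying each by its prior: 1/4 · 7/33 = 7/132, 1/4 · 1/22 = 1/88, 1/4 · 1/42 = 1/168, 1/4 · 0 = 0; with total 65/924.
So P(jar A | data) = (7/132) / (65/924) = 49/65.

0.7538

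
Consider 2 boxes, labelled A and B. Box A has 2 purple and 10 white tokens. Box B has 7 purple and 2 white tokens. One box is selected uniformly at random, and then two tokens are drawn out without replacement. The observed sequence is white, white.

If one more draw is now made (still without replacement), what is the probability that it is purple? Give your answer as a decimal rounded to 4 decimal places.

0.2313

Under each hypothesis, the probability of the observed sequence is: P(data | box A) = (10/12)(9/11) = 15/22; P(data | box B) = (2/9)(1/8) = 1/36.
The prior-weighted likelihoods are 1/2 · 15/22 = 15/44, 1/2 · 1/36 = 1/72; these sum to 281/792.
Dividing through by the total gives posterior P(box A | data) = 270/281, P(box B | data) = 11/281.
The predictive probability is P(purple next | data) = (1/5)(270/281) + (1)(11/281) = 65/281.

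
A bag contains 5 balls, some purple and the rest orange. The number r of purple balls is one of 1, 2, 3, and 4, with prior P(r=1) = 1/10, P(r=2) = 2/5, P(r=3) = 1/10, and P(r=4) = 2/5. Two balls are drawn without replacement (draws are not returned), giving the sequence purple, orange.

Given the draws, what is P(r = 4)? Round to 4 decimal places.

Compute the likelihood of the observed sequence for each case: P(data | r = 1) = (1/5)(4/4) = 1/5; P(data | r = 2) = (2/5)(3/4) = 3/10; P(data | r = 3) = (3/5)(2/4) = 3/10; P(data | r = 4) = (4/5)(1/4) = 1/5.
The prior-weighted likelihoods are 1/10 · 1/5 = 1/50, 2/5 · 3/10 = 3/25, 1/10 · 3/10 = 3/100, 2/5 · 1/5 = 2/25; with total 1/4.
Therefore the posterior P(r = 4 | data) = (2/25) / (1/4) = 8/25.

0.3200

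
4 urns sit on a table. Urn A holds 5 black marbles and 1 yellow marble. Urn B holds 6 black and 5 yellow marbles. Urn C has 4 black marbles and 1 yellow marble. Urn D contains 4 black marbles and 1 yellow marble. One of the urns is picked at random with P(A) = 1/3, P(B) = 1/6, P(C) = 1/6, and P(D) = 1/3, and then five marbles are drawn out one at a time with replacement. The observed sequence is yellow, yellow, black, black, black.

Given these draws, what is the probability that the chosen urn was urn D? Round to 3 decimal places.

0.322

For each hypothesis, P(data | H) works out to: P(data | urn A) = (1/6)(1/6)(5/6)(5/6)(5/6) = 0.016075; P(data | urn B) = (5/11)(5/11)(6/11)(6/11)(6/11) = 0.03353; P(data | urn C) = (1/5)(1/5)(4/5)(4/5)(4/5) = 0.02048; P(data | urn D) = (1/5)(1/5)(4/5)(4/5)(4/5) = 0.02048.
The prior-weighted likelihoods are 1/3 · 0.016075 = 0.0053584, 1/6 · 0.03353 = 0.0055883, 1/6 · 0.02048 = 0.0034133, 1/3 · 0.02048 = 0.0068267; with total 0.021187.
Hence P(urn D | data) = (0.0068267) / (0.021187) = 0.32222.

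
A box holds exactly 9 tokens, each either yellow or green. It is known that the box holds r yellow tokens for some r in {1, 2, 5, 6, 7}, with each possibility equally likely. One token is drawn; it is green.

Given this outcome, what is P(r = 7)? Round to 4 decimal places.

0.0833

Under each hypothesis, the probability of this draw is: P(data | r = 1) = (8/9) = 8/9; P(data | r = 2) = (7/9) = 7/9; P(data | r = 5) = (4/9) = 4/9; P(data | r = 6) = (3/9) = 1/3; P(data | r = 7) = (2/9) = 2/9.
Multiplying each by its prior: 1/5 · 8/9 = 8/45, 1/5 · 7/9 = 7/45, 1/5 · 4/9 = 4/45, 1/5 · 1/3 = 1/15, 1/5 · 2/9 = 2/45; summing to 8/15.
By Bayes' rule, P(r = 7 | data) = (2/45) / (8/15) = 1/12.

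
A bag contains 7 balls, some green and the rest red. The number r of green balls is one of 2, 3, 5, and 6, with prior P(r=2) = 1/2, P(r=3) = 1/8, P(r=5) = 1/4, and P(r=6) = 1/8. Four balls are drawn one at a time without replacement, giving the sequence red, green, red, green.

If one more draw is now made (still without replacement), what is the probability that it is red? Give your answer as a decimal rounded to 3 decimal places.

0.667

Under each hypothesis, the probability of the observed sequence is: P(data | r = 2) = (5/7)(2/6)(4/5)(1/4) = 1/21; P(data | r = 3) = (4/7)(3/6)(3/5)(2/4) = 3/35; P(data | r = 5) = (2/7)(5/6)(1/5)(4/4) = 1/21; P(data | r = 6) = (1/7)(6/6)(0/5) = 0.
Multiplying each by its prior: 1/2 · 1/21 = 1/42, 1/8 · 3/35 = 3/280, 1/4 · 1/21 = 1/84, 1/8 · 0 = 0; summing to 13/280.
The posterior is then P(r = 2 | data) = 20/39, P(r = 3 | data) = 3/13, P(r = 5 | data) = 10/39, P(r = 6 | data) = 0.
Averaging over the posterior, P(red next | data) = (1)(20/39) + (2/3)(3/13) + (0)(10/39) = 2/3.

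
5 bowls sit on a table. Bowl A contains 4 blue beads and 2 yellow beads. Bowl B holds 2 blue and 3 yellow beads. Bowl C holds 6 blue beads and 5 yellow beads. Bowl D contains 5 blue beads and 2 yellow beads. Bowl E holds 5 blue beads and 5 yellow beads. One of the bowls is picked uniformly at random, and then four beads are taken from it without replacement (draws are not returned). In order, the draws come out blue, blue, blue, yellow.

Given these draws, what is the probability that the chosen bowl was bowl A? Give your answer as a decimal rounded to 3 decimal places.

0.324

Compute the likelihood of the observed sequence for each case: P(data | bowl A) = (4/6)(3/5)(2/4)(2/3) = 0.13333; P(data | bowl B) = (2/5)(1/4)(0/3) = 0; P(data | bowl C) = (6/11)(5/10)(4/9)(5/8) = 0.075758; P(data | bowl D) = (5/7)(4/6)(3/5)(2/4) = 0.14286; P(data | bowl E) = (5/10)(4/9)(3/8)(5/7) = 0.059524.
The prior-weighted likelihoods are 1/5 · 0.13333 = 0.026667, 1/5 · 0 = 0, 1/5 · 0.075758 = 0.015152, 1/5 · 0.14286 = 0.028571, 1/5 · 0.059524 = 0.011905; with total 0.082294.
So P(bowl A | data) = (0.026667) / (0.082294) = 0.32404.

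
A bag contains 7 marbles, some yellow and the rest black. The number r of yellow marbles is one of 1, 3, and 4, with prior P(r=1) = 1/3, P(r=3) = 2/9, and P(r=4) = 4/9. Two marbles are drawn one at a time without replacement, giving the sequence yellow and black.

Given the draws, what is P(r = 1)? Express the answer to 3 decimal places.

0.200

Under each hypothesis, the probability of the observed sequence is: P(data | r = 1) = (1/7)(6/6) = 1/7; P(data | r = 3) = (3/7)(4/6) = 2/7; P(data | r = 4) = (4/7)(3/6) = 2/7.
Multiplying each by its prior: 1/3 · 1/7 = 1/21, 2/9 · 2/7 = 4/63, 4/9 · 2/7 = 8/63; with total 5/21.
Hence P(r = 1 | data) = (1/21) / (5/21) = 1/5.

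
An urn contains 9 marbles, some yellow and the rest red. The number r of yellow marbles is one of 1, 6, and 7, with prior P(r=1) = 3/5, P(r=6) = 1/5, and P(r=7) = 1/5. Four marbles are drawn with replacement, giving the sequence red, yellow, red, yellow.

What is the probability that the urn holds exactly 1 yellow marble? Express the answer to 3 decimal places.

Under each hypothesis, the probability of the observed sequence is: P(data | r = 1) = (8/9)(1/9)(8/9)(1/9) = 0.0097546; P(data | r = 6) = (3/9)(6/9)(3/9)(6/9) = 0.049383; P(data | r = 7) = (2/9)(7/9)(2/9)(7/9) = 0.029873.
Multiplying each by its prior: 3/5 · 0.0097546 = 0.0058528, 1/5 · 0.049383 = 0.0098765, 1/5 · 0.029873 = 0.0059747; summing to 0.021704.
By Bayes' rule, P(r = 1 | data) = (0.0058528) / (0.021704) = 0.26966.

0.270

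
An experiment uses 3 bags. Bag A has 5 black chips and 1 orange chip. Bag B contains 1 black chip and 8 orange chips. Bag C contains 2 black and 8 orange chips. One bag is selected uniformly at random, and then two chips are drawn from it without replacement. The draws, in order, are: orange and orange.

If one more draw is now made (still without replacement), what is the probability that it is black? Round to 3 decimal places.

Under each hypothesis, the probability of the observed sequence is: P(data | bag A) = (1/6)(0/5) = 0; P(data | bag B) = (8/9)(7/8) = 7/9; P(data | bag C) = (8/10)(7/9) = 28/45.
Weighting by the prior gives 1/3 · 0 = 0, 1/3 · 7/9 = 7/27, 1/3 · 28/45 = 28/135; with total 7/15.
The posterior is then P(bag A | data) = 0, P(bag B | data) = 5/9, P(bag C | data) = 4/9.
So P(black next | data) = Σ P(black next | H) P(H | data) = (1/7)(5/9) + (1/4)(4/9) = 4/21.

0.190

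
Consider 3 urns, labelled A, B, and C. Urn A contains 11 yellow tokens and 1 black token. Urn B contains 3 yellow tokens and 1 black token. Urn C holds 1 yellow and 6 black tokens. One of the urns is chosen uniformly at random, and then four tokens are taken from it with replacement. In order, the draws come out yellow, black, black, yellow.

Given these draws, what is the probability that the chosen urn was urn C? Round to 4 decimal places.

Under each hypothesis, the probability of the observed sequence is: P(data | urn A) = (11/12)(1/12)(1/12)(11/12) = 0.0058353; P(data | urn B) = (3/4)(1/4)(1/4)(3/4) = 0.035156; P(data | urn C) = (1/7)(6/7)(6/7)(1/7) = 0.014994.
Multiplying each by its prior: 1/3 · 0.0058353 = 0.0019451, 1/3 · 0.035156 = 0.011719, 1/3 · 0.014994 = 0.0049979; with total 0.018662.
Hence P(urn C | data) = (0.0049979) / (0.018662) = 0.26782.

0.2678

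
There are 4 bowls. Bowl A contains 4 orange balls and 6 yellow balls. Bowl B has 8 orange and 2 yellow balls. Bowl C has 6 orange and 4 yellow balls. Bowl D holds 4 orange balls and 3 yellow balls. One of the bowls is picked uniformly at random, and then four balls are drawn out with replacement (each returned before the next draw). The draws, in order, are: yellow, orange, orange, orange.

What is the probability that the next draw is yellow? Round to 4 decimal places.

Under each hypothesis, the probability of the observed sequence is: P(data | bowl A) = (6/10)(4/10)(4/10)(4/10) = 0.0384; P(data | bowl B) = (2/10)(8/10)(8/10)(8/10) = 0.1024; P(data | bowl C) = (4/10)(6/10)(6/10)(6/10) = 0.0864; P(data | bowl D) = (3/7)(4/7)(4/7)(4/7) = 0.079967.
Weighting by the prior gives 1/4 · 0.0384 = 0.0096, 1/4 · 0.1024 = 0.0256, 1/4 · 0.0864 = 0.0216, 1/4 · 0.079967 = 0.019992; these sum to 0.076792.
The posterior is then P(bowl A | data) = 0.12501, P(bowl B | data) = 0.33337, P(bowl C | data) = 0.28128, P(bowl D | data) = 0.26034.
So P(yellow next | data) = Σ P(yellow next | H) P(H | data) = (3/5)(0.12501) + (1/5)(0.33337) + (2/5)(0.28128) + (3/7)(0.26034) = 0.36577.

0.3658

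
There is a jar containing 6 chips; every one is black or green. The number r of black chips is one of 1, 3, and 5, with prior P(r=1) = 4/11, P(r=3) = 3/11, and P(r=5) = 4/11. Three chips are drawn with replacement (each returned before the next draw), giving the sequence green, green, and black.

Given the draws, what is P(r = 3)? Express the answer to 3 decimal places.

0.403

The likelihood of the observed sequence under each hypothesis: P(data | r = 1) = (5/6)(5/6)(1/6) = 25/216; P(data | r = 3) = (3/6)(3/6)(3/6) = 1/8; P(data | r = 5) = (1/6)(1/6)(5/6) = 5/216.
Multiplying each by its prior: 4/11 · 25/216 = 25/594, 3/11 · 1/8 = 3/88, 4/11 · 5/216 = 5/594; summing to 67/792.
Therefore the posterior P(r = 3 | data) = (3/88) / (67/792) = 27/67.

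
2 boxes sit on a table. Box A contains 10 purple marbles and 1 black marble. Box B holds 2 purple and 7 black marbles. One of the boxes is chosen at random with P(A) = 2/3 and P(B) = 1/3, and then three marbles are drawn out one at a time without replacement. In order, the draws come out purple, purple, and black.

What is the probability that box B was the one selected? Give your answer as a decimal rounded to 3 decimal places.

The likelihood of the observed sequence under each hypothesis: P(data | box A) = (10/11)(9/10)(1/9) = 0.090909; P(data | box B) = (2/9)(1/8)(7/7) = 0.027778.
Weighting by the prior gives 2/3 · 0.090909 = 0.060606, 1/3 · 0.027778 = 0.0092593; summing to 0.069865.
Therefore the posterior P(box B | data) = (0.0092593) / (0.069865) = 0.13253.

0.133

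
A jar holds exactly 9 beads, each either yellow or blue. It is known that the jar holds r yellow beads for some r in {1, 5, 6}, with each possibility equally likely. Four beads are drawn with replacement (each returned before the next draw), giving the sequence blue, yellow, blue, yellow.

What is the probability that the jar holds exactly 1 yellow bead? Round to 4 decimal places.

0.0812

The likelihood of the observed sequence under each hypothesis: P(data | r = 1) = (8/9)(1/9)(8/9)(1/9) = 0.0097546; P(data | r = 5) = (4/9)(5/9)(4/9)(5/9) = 0.060966; P(data | r = 6) = (3/9)(6/9)(3/9)(6/9) = 0.049383.
Weighting by the prior gives 1/3 · 0.0097546 = 0.0032515, 1/3 · 0.060966 = 0.020322, 1/3 · 0.049383 = 0.016461; these sum to 0.040035.
So P(r = 1 | data) = (0.0032515) / (0.040035) = 0.081218.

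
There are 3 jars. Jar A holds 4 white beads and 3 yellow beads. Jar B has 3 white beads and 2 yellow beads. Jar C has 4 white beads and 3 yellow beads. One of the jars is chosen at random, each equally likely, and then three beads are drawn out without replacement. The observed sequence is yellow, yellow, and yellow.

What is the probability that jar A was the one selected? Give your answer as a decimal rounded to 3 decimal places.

0.500

Under each hypothesis, the probability of the observed sequence is: P(data | jar A) = (3/7)(2/6)(1/5) = 1/35; P(data | jar B) = (2/5)(1/4)(0/3) = 0; P(data | jar C) = (3/7)(2/6)(1/5) = 1/35.
Multiplying each by its prior: 1/3 · 1/35 = 1/105, 1/3 · 0 = 0, 1/3 · 1/35 = 1/105; with total 2/105.
Hence P(jar A | data) = (1/105) / (2/105) = 1/2.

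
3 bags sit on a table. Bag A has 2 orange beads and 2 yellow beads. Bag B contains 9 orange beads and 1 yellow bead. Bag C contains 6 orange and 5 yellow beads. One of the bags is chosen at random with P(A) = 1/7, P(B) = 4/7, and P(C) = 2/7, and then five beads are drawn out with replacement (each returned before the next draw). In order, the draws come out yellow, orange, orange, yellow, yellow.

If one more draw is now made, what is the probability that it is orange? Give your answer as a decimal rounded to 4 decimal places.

0.5424

Compute the likelihood of the observed sequence for each case: P(data | bag A) = (2/4)(2/4)(2/4)(2/4)(2/4) = 0.03125; P(data | bag B) = (1/10)(9/10)(9/10)(1/10)(1/10) = 0.00081; P(data | bag C) = (5/11)(6/11)(6/11)(5/11)(5/11) = 0.027941.
Weighting by the prior gives 1/7 · 0.03125 = 0.0044643, 4/7 · 0.00081 = 0.00046286, 2/7 · 0.027941 = 0.0079833; with total 0.01291.
The posterior is then P(bag A | data) = 0.34579, P(bag B | data) = 0.035851, P(bag C | data) = 0.61836.
So P(orange next | data) = Σ P(orange next | H) P(H | data) = (1/2)(0.34579) + (9/10)(0.035851) + (6/11)(0.61836) = 0.54245.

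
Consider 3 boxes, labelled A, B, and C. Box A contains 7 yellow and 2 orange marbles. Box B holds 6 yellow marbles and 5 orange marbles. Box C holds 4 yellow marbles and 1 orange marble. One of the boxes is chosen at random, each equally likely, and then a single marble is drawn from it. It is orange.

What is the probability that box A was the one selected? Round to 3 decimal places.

For each hypothesis, P(data | H) works out to: P(data | box A) = (2/9) = 0.22222; P(data | box B) = (5/11) = 0.45455; P(data | box C) = (1/5) = 0.2.
Weighting by the prior gives 1/3 · 0.22222 = 0.074074, 1/3 · 0.45455 = 0.15152, 1/3 · 0.2 = 0.066667; these sum to 0.29226.
Therefore the posterior P(box A | data) = (0.074074) / (0.29226) = 0.25346.

0.253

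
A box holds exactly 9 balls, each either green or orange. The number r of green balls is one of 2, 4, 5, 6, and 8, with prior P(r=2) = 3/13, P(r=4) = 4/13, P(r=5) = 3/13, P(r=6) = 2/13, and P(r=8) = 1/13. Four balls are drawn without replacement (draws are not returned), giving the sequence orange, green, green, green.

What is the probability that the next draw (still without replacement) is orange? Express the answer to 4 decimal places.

For each hypothesis, P(data | H) works out to: P(data | r = 2) = (7/9)(2/8)(1/7)(0/6) = 0; P(data | r = 4) = (5/9)(4/8)(3/7)(2/6) = 5/126; P(data | r = 5) = (4/9)(5/8)(4/7)(3/6) = 5/63; P(data | r = 6) = (3/9)(6/8)(5/7)(4/6) = 5/42; P(data | r = 8) = (1/9)(8/8)(7/7)(6/6) = 1/9.
Multiplying each by its prior: 3/13 · 0 = 0, 4/13 · 5/126 = 10/819, 3/13 · 5/63 = 5/273, 2/13 · 5/42 = 5/273, 1/13 · 1/9 = 1/117; summing to 47/819.
Normalising, the posterior is P(r = 2 | data) = 0, P(r = 4 | data) = 10/47, P(r = 5 | data) = 15/47, P(r = 6 | data) = 15/47, P(r = 8 | data) = 7/47.
Averaging over the posterior, P(orange next | data) = (4/5)(10/47) + (3/5)(15/47) + (2/5)(15/47) + (0)(7/47) = 23/47.

0.4894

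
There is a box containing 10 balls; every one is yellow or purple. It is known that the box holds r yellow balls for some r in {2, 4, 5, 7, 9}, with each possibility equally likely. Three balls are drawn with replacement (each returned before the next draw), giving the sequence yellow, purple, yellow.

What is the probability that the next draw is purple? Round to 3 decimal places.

The likelihood of the observed sequence under each hypothesis: P(data | r = 2) = (2/10)(8/10)(2/10) = 0.032; P(data | r = 4) = (4/10)(6/10)(4/10) = 0.096; P(data | r = 5) = (5/10)(5/10)(5/10) = 0.125; P(data | r = 7) = (7/10)(3/10)(7/10) = 0.147; P(data | r = 9) = (9/10)(1/10)(9/10) = 0.081.
Weighting by the prior gives 1/5 · 0.032 = 0.0064, 1/5 · 0.096 = 0.0192, 1/5 · 0.125 = 0.025, 1/5 · 0.147 = 0.0294, 1/5 · 0.081 = 0.0162; these sum to 0.0962.
Dividing through by the total gives posterior P(r = 2 | data) = 0.066528, P(r = 4 | data) = 0.19958, P(r = 5 | data) = 0.25988, P(r = 7 | data) = 0.30561, P(r = 9 | data) = 0.1684.
The predictive probability is P(purple next | data) = (4/5)(0.066528) + (3/5)(0.19958) + (1/2)(0.25988) + (3/10)(0.30561) + (1/10)(0.1684) = 0.41143.

0.411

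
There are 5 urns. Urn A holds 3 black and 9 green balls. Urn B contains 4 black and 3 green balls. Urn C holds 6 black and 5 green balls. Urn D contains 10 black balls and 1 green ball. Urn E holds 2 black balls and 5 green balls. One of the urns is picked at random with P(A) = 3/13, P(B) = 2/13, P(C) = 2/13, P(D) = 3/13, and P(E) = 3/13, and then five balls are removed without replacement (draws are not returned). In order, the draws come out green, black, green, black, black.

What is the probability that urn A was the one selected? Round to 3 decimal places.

The likelihood of the observed sequence under each hypothesis: P(data | urn A) = (9/12)(3/11)(8/10)(2/9)(1/8) = 0.0045455; P(data | urn B) = (3/7)(4/6)(2/5)(3/4)(2/3) = 0.057143; P(data | urn C) = (5/11)(6/10)(4/9)(5/8)(4/7) = 0.04329; P(data | urn D) = (1/11)(10/10)(0/9) = 0; P(data | urn E) = (5/7)(2/6)(4/5)(1/4)(0/3) = 0.
The prior-weighted likelihoods are 3/13 · 0.0045455 = 0.001049, 2/13 · 0.057143 = 0.0087912, 2/13 · 0.04329 = 0.00666, 3/13 · 0 = 0, 3/13 · 0 = 0; with total 0.0165.
So P(urn A | data) = (0.001049) / (0.0165) = 0.063572.

0.064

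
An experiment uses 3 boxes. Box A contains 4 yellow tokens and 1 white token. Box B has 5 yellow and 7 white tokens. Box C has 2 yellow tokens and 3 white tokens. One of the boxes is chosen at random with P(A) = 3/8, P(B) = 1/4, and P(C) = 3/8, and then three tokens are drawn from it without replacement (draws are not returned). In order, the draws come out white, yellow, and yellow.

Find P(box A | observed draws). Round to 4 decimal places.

For each hypothesis, P(data | H) works out to: P(data | box A) = (1/5)(4/4)(3/3) = 0.2; P(data | box B) = (7/12)(5/11)(4/10) = 0.10606; P(data | box C) = (3/5)(2/4)(1/3) = 0.1.
Multiplying each by its prior: 3/8 · 0.2 = 0.075, 1/4 · 0.10606 = 0.026515, 3/8 · 0.1 = 0.0375; these sum to 0.13902.
Hence P(box A | data) = (0.075) / (0.13902) = 0.53951.

0.5395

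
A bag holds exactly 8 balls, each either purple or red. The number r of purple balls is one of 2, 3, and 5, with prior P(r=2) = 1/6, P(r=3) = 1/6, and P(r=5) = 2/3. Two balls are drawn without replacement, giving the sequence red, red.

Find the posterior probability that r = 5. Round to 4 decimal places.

0.3243

For each hypothesis, P(data | H) works out to: P(data | r = 2) = (6/8)(5/7) = 15/28; P(data | r = 3) = (5/8)(4/7) = 5/14; P(data | r = 5) = (3/8)(2/7) = 3/28.
The prior-weighted likelihoods are 1/6 · 15/28 = 5/56, 1/6 · 5/14 = 5/84, 2/3 · 3/28 = 1/14; summing to 37/168.
So P(r = 5 | data) = (1/14) / (37/168) = 12/37.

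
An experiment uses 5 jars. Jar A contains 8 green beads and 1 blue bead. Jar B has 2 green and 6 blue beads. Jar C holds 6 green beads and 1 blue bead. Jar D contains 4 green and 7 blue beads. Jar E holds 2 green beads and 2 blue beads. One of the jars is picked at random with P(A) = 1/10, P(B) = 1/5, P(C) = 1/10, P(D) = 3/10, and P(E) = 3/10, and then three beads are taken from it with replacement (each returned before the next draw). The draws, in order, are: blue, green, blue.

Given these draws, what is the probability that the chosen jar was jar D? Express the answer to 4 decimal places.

The likelihood of the observed sequence under each hypothesis: P(data | jar A) = (1/9)(8/9)(1/9) = 0.010974; P(data | jar B) = (6/8)(2/8)(6/8) = 0.14062; P(data | jar C) = (1/7)(6/7)(1/7) = 0.017493; P(data | jar D) = (7/11)(4/11)(7/11) = 0.14726; P(data | jar E) = (2/4)(2/4)(2/4) = 0.125.
Multiplying each by its prior: 1/10 · 0.010974 = 0.0010974, 1/5 · 0.14062 = 0.028125, 1/10 · 0.017493 = 0.0017493, 3/10 · 0.14726 = 0.044177, 3/10 · 0.125 = 0.0375; these sum to 0.11265.
Therefore the posterior P(jar D | data) = (0.044177) / (0.11265) = 0.39217.

0.3922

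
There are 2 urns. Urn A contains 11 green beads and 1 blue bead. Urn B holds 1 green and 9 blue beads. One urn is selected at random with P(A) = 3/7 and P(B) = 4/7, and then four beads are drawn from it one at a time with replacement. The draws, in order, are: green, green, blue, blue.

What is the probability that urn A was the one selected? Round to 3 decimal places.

0.351

For each hypothesis, P(data | H) works out to: P(data | urn A) = (11/12)(11/12)(1/12)(1/12) = 0.0058353; P(data | urn B) = (1/10)(1/10)(9/10)(9/10) = 0.0081.
Weighting by the prior gives 3/7 · 0.0058353 = 0.0025008, 4/7 · 0.0081 = 0.0046286; summing to 0.0071294.
Therefore the posterior P(urn A | data) = (0.0025008) / (0.0071294) = 0.35078.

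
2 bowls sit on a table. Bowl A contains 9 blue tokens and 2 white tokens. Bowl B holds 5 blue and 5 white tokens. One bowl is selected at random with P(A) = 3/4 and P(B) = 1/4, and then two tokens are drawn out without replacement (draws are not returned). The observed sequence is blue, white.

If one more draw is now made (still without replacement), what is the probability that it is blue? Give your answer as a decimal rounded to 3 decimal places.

0.748

Under each hypothesis, the probability of the observed sequence is: P(data | bowl A) = (9/11)(2/10) = 0.16364; P(data | bowl B) = (5/10)(5/9) = 0.27778.
Weighting by the prior gives 3/4 · 0.16364 = 0.12273, 1/4 · 0.27778 = 0.069444; these sum to 0.19217.
The posterior is then P(bowl A | data) = 0.63863, P(bowl B | data) = 0.36137.
Averaging over the posterior, P(blue next | data) = (8/9)(0.63863) + (1/2)(0.36137) = 0.74836.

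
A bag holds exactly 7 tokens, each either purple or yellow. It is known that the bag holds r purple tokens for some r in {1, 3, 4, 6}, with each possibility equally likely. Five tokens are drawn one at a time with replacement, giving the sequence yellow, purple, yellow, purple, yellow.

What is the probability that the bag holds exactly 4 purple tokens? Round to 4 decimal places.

0.3429

Under each hypothesis, the probability of the observed sequence is: P(data | r = 1) = (6/7)(1/7)(6/7)(1/7)(6/7) = 0.012852; P(data | r = 3) = (4/7)(3/7)(4/7)(3/7)(4/7) = 0.034271; P(data | r = 4) = (3/7)(4/7)(3/7)(4/7)(3/7) = 0.025704; P(data | r = 6) = (1/7)(6/7)(1/7)(6/7)(1/7) = 0.002142.
Weighting by the prior gives 1/4 · 0.012852 = 0.0032129, 1/4 · 0.034271 = 0.0085679, 1/4 · 0.025704 = 0.0064259, 1/4 · 0.002142 = 0.00053549; these sum to 0.018742.
So P(r = 4 | data) = (0.0064259) / (0.018742) = 0.34286.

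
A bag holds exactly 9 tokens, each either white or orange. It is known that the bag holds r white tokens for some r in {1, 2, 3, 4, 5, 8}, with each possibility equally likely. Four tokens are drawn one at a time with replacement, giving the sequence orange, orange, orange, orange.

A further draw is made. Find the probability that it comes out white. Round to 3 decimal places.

Under each hypothesis, the probability of the observed sequence is: P(data | r = 1) = (8/9)(8/9)(8/9)(8/9) = 0.6243; P(data | r = 2) = (7/9)(7/9)(7/9)(7/9) = 0.36595; P(data | r = 3) = (6/9)(6/9)(6/9)(6/9) = 0.19753; P(data | r = 4) = (5/9)(5/9)(5/9)(5/9) = 0.09526; P(data | r = 5) = (4/9)(4/9)(4/9)(4/9) = 0.039018; P(data | r = 8) = (1/9)(1/9)(1/9)(1/9) = 0.00015242.
Multiplying each by its prior: 1/6 · 0.6243 = 0.10405, 1/6 · 0.36595 = 0.060992, 1/6 · 0.19753 = 0.032922, 1/6 · 0.09526 = 0.015877, 1/6 · 0.039018 = 0.0065031, 1/6 · 0.00015242 = 2.5403e-05; these sum to 0.22037.
Dividing through by the total gives posterior P(r = 1 | data) = 0.47216, P(r = 2 | data) = 0.27677, P(r = 3 | data) = 0.14939, P(r = 4 | data) = 0.072046, P(r = 5 | data) = 0.02951, P(r = 8 | data) = 0.00011527.
So P(white next | data) = Σ P(white next | H) P(H | data) = (1/9)(0.47216) + (2/9)(0.27677) + (1/3)(0.14939) + (4/9)(0.072046) + (5/9)(0.02951) + (8/9)(0.00011527) = 0.21228.

0.212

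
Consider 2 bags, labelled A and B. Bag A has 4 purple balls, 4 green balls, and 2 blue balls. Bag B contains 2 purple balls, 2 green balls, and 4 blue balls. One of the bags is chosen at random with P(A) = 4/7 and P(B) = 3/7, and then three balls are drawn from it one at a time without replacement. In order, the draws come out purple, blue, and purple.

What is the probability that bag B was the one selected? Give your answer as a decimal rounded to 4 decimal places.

0.3488

Compute the likelihood of the observed sequence for each case: P(data | bag A) = (4/10)(2/9)(3/8) = 0.033333; P(data | bag B) = (2/8)(4/7)(1/6) = 0.02381.
The prior-weighted likelihoods are 4/7 · 0.033333 = 0.019048, 3/7 · 0.02381 = 0.010204; with total 0.029252.
Hence P(bag B | data) = (0.010204) / (0.029252) = 0.34884.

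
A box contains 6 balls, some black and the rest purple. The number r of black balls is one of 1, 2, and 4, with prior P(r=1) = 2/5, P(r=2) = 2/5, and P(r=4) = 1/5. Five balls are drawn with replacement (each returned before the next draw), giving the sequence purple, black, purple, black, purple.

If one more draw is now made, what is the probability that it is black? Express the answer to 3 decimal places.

0.334

Under each hypothesis, the probability of the observed sequence is: P(data | r = 1) = (5/6)(1/6)(5/6)(1/6)(5/6) = 0.016075; P(data | r = 2) = (4/6)(2/6)(4/6)(2/6)(4/6) = 0.032922; P(data | r = 4) = (2/6)(4/6)(2/6)(4/6)(2/6) = 0.016461.
Multiplying each by its prior: 2/5 · 0.016075 = 0.00643, 2/5 · 0.032922 = 0.013169, 1/5 · 0.016461 = 0.0032922; with total 0.022891.
The posterior is then P(r = 1 | data) = 0.2809, P(r = 2 | data) = 0.57528, P(r = 4 | data) = 0.14382.
The predictive probability is P(black next | data) = (1/6)(0.2809) + (1/3)(0.57528) + (2/3)(0.14382) = 0.33446.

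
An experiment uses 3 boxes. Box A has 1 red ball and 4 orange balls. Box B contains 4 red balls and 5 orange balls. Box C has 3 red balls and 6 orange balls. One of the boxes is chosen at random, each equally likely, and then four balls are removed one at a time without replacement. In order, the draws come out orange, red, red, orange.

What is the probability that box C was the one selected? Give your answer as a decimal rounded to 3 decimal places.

0.429

Under each hypothesis, the probability of the observed sequence is: P(data | box A) = (4/5)(1/4)(0/3) = 0; P(data | box B) = (5/9)(4/8)(3/7)(4/6) = 5/63; P(data | box C) = (6/9)(3/8)(2/7)(5/6) = 5/84.
Weighting by the prior gives 1/3 · 0 = 0, 1/3 · 5/63 = 5/189, 1/3 · 5/84 = 5/252; summing to 5/108.
Hence P(box C | data) = (5/252) / (5/108) = 3/7.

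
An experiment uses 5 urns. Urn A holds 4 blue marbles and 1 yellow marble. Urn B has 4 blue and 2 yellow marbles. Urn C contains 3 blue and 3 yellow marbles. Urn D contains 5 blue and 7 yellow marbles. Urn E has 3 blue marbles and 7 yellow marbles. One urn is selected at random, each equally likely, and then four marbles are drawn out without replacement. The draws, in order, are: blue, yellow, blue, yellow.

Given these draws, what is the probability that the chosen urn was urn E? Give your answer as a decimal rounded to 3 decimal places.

0.174

Under each hypothesis, the probability of the observed sequence is: P(data | urn A) = (4/5)(1/4)(3/3)(0/2) = 0; P(data | urn B) = (4/6)(2/5)(3/4)(1/3) = 0.066667; P(data | urn C) = (3/6)(3/5)(2/4)(2/3) = 0.1; P(data | urn D) = (5/12)(7/11)(4/10)(6/9) = 0.070707; P(data | urn E) = (3/10)(7/9)(2/8)(6/7) = 0.05.
Weighting by the prior gives 1/5 · 0 = 0, 1/5 · 0.066667 = 0.013333, 1/5 · 0.1 = 0.02, 1/5 · 0.070707 = 0.014141, 1/5 · 0.05 = 0.01; with total 0.057475.
Therefore the posterior P(urn E | data) = (0.01) / (0.057475) = 0.17399.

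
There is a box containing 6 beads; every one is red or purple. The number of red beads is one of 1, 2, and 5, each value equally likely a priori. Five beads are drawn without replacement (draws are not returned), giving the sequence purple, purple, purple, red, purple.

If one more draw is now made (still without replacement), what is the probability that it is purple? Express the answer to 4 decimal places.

The likelihood of the observed sequence under each hypothesis: P(data | r = 1) = (5/6)(4/5)(3/4)(1/3)(2/2) = 1/6; P(data | r = 2) = (4/6)(3/5)(2/4)(2/3)(1/2) = 1/15; P(data | r = 5) = (1/6)(0/5) = 0.
Multiplying each by its prior: 1/3 · 1/6 = 1/18, 1/3 · 1/15 = 1/45, 1/3 · 0 = 0; summing to 7/90.
The posterior is then P(r = 1 | data) = 5/7, P(r = 2 | data) = 2/7, P(r = 5 | data) = 0.
Averaging over the posterior, P(purple next | data) = (1)(5/7) + (0)(2/7) = 5/7.

0.7143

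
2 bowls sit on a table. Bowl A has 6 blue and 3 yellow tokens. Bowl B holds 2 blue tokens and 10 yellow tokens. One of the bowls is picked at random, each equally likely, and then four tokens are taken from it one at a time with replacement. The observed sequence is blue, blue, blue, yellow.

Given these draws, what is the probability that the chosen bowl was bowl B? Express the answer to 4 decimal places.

The likelihood of the observed sequence under each hypothesis: P(data | bowl A) = (6/9)(6/9)(6/9)(3/9) = 0.098765; P(data | bowl B) = (2/12)(2/12)(2/12)(10/12) = 0.003858.
Weighting by the prior gives 1/2 · 0.098765 = 0.049383, 1/2 · 0.003858 = 0.001929; these sum to 0.051312.
Therefore the posterior P(bowl B | data) = (0.001929) / (0.051312) = 0.037594.

0.0376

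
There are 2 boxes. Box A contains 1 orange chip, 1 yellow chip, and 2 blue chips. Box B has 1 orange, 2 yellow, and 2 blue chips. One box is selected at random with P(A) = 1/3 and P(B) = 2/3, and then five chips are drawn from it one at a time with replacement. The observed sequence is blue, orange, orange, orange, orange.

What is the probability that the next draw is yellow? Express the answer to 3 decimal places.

The likelihood of the observed sequence under each hypothesis: P(data | box A) = (2/4)(1/4)(1/4)(1/4)(1/4) = 0.0019531; P(data | box B) = (2/5)(1/5)(1/5)(1/5)(1/5) = 0.00064.
Multiplying each by its prior: 1/3 · 0.0019531 = 0.00065104, 2/3 · 0.00064 = 0.00042667; with total 0.0010777.
The posterior is then P(box A | data) = 0.6041, P(box B | data) = 0.3959.
The predictive probability is P(yellow next | data) = (1/4)(0.6041) + (2/5)(0.3959) = 0.30939.

0.309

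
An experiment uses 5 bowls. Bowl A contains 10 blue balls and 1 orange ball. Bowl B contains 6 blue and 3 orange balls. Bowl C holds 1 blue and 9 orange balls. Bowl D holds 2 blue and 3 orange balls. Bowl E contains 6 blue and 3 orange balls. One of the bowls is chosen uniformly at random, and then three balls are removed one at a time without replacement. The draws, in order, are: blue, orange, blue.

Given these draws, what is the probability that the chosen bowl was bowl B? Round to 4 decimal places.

0.3258

The likelihood of the observed sequence under each hypothesis: P(data | bowl A) = (10/11)(1/10)(9/9) = 0.090909; P(data | bowl B) = (6/9)(3/8)(5/7) = 0.17857; P(data | bowl C) = (1/10)(9/9)(0/8) = 0; P(data | bowl D) = (2/5)(3/4)(1/3) = 0.1; P(data | bowl E) = (6/9)(3/8)(5/7) = 0.17857.
Weighting by the prior gives 1/5 · 0.090909 = 0.018182, 1/5 · 0.17857 = 0.035714, 1/5 · 0 = 0, 1/5 · 0.1 = 0.02, 1/5 · 0.17857 = 0.035714; these sum to 0.10961.
By Bayes' rule, P(bowl B | data) = (0.035714) / (0.10961) = 0.32583.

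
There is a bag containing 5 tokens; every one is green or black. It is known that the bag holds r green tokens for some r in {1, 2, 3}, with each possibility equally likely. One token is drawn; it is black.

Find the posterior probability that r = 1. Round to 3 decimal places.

0.444

For each hypothesis, P(data | H) works out to: P(data | r = 1) = (4/5) = 4/5; P(data | r = 2) = (3/5) = 3/5; P(data | r = 3) = (2/5) = 2/5.
The prior-weighted likelihoods are 1/3 · 4/5 = 4/15, 1/3 · 3/5 = 1/5, 1/3 · 2/5 = 2/15; with total 3/5.
Hence P(r = 1 | data) = (4/15) / (3/5) = 4/9.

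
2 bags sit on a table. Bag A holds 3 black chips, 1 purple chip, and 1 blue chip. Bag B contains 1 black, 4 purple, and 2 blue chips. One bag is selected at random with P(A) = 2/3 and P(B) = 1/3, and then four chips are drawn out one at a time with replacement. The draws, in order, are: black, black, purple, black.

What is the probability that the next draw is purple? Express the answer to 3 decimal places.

0.207

The likelihood of the observed sequence under each hypothesis: P(data | bag A) = (3/5)(3/5)(1/5)(3/5) = 0.0432; P(data | bag B) = (1/7)(1/7)(4/7)(1/7) = 0.001666.
Multiplying each by its prior: 2/3 · 0.0432 = 0.0288, 1/3 · 0.001666 = 0.00055532; summing to 0.029355.
Dividing through by the total gives posterior P(bag A | data) = 0.98108, P(bag B | data) = 0.018917.
The predictive probability is P(purple next | data) = (1/5)(0.98108) + (4/7)(0.018917) = 0.20703.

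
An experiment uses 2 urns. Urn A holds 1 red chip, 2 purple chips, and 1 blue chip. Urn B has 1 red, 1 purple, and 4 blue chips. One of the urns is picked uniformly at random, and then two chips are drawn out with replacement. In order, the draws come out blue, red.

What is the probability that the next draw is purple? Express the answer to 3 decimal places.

0.287

Compute the likelihood of the observed sequence for each case: P(data | urn A) = (1/4)(1/4) = 1/16; P(data | urn B) = (4/6)(1/6) = 1/9.
The prior-weighted likelihoods are 1/2 · 1/16 = 1/32, 1/2 · 1/9 = 1/18; with total 25/288.
The posterior is then P(urn A | data) = 9/25, P(urn B | data) = 16/25.
Averaging over the posterior, P(purple next | data) = (1/2)(9/25) + (1/6)(16/25) = 43/150.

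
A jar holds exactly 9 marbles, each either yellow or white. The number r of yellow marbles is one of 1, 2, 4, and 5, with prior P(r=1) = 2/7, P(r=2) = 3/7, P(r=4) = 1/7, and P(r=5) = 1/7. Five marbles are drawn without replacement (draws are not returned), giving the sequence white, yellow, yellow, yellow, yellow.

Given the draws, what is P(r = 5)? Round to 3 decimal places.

0.800

The likelihood of the observed sequence under each hypothesis: P(data | r = 1) = (8/9)(1/8)(0/7) = 0; P(data | r = 2) = (7/9)(2/8)(1/7)(0/6) = 0; P(data | r = 4) = (5/9)(4/8)(3/7)(2/6)(1/5) = 1/126; P(data | r = 5) = (4/9)(5/8)(4/7)(3/6)(2/5) = 2/63.
Weighting by the prior gives 2/7 · 0 = 0, 3/7 · 0 = 0, 1/7 · 1/126 = 1/882, 1/7 · 2/63 = 2/441; summing to 5/882.
Therefore the posterior P(r = 5 | data) = (2/441) / (5/882) = 4/5.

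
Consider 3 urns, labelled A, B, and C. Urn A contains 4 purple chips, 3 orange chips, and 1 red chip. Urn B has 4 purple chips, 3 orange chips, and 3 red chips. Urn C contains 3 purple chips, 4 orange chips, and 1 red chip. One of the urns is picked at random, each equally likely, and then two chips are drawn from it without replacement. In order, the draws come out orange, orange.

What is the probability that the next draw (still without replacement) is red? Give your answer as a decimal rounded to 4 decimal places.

The likelihood of the observed sequence under each hypothesis: P(data | urn A) = (3/8)(2/7) = 0.10714; P(data | urn B) = (3/10)(2/9) = 0.066667; P(data | urn C) = (4/8)(3/7) = 0.21429.
Weighting by the prior gives 1/3 · 0.10714 = 0.035714, 1/3 · 0.066667 = 0.022222, 1/3 · 0.21429 = 0.071429; these sum to 0.12937.
Dividing through by the total gives posterior P(urn A | data) = 0.27607, P(urn B | data) = 0.17178, P(urn C | data) = 0.55215.
The predictive probability is P(red next | data) = (1/6)(0.27607) + (3/8)(0.17178) + (1/6)(0.55215) = 0.20245.

0.2025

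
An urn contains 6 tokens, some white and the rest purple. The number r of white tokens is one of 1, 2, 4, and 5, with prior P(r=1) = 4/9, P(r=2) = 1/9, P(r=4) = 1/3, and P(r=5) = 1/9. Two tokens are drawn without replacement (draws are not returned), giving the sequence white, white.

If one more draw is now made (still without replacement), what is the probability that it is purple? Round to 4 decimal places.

0.4310

For each hypothesis, P(data | H) works out to: P(data | r = 1) = (1/6)(0/5) = 0; P(data | r = 2) = (2/6)(1/5) = 1/15; P(data | r = 4) = (4/6)(3/5) = 2/5; P(data | r = 5) = (5/6)(4/5) = 2/3.
The prior-weighted likelihoods are 4/9 · 0 = 0, 1/9 · 1/15 = 1/135, 1/3 · 2/5 = 2/15, 1/9 · 2/3 = 2/27; these sum to 29/135.
Normalising, the posterior is P(r = 1 | data) = 0, P(r = 2 | data) = 1/29, P(r = 4 | data) = 18/29, P(r = 5 | data) = 10/29.
Averaging over the posterior, P(purple next | data) = (1)(1/29) + (1/2)(18/29) + (1/4)(10/29) = 25/58.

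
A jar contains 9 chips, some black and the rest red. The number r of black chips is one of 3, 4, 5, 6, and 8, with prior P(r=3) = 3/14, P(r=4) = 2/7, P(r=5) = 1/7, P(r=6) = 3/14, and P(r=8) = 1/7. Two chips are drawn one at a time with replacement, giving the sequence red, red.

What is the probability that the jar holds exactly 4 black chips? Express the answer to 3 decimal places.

Under each hypothesis, the probability of the observed sequence is: P(data | r = 3) = (6/9)(6/9) = 0.44444; P(data | r = 4) = (5/9)(5/9) = 0.30864; P(data | r = 5) = (4/9)(4/9) = 0.19753; P(data | r = 6) = (3/9)(3/9) = 0.11111; P(data | r = 8) = (1/9)(1/9) = 0.012346.
Weighting by the prior gives 3/14 · 0.44444 = 0.095238, 2/7 · 0.30864 = 0.088183, 1/7 · 0.19753 = 0.028219, 3/14 · 0.11111 = 0.02381, 1/7 · 0.012346 = 0.0017637; these sum to 0.23721.
By Bayes' rule, P(r = 4 | data) = (0.088183) / (0.23721) = 0.37175.

0.372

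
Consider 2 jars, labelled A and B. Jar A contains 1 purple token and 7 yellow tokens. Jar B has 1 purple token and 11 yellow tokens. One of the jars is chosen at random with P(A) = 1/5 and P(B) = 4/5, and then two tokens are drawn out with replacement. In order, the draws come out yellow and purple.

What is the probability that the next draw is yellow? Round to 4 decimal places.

0.9057

Compute the likelihood of the observed sequence for each case: P(data | jar A) = (7/8)(1/8) = 0.10938; P(data | jar B) = (11/12)(1/12) = 0.076389.
Weighting by the prior gives 1/5 · 0.10938 = 0.021875, 4/5 · 0.076389 = 0.061111; with total 0.082986.
Normalising, the posterior is P(jar A | data) = 0.2636, P(jar B | data) = 0.7364.
The predictive probability is P(yellow next | data) = (7/8)(0.2636) + (11/12)(0.7364) = 0.90568.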